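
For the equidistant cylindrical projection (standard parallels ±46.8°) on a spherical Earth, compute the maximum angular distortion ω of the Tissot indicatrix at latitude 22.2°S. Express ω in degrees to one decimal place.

In the equirectangular projection with standard parallel φ₀ = 46.8° (x = Rλ cos φ₀, y = Rφ), meridians are true-scale (h = 1) and the parallel scale is k = cos φ₀ / cos φ.
At 22.2°: h = 1.000, k = 0.7394; principal scales a = 1.000, b = 0.7394.
sin(ω/2) = (a − b)/(a + b) = 0.2606/1.739 = 0.1499, so ω = 2 arcsin(0.1499) ≈ 17.2°.

17.2°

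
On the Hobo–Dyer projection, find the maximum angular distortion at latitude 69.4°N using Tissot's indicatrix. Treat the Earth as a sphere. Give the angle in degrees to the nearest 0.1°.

84.3°

The Hobo–Dyer projection is cylindrical equal-area with φ₀ = 37.5°. Cylindrical equal-area (φ₀ = 37.5°): h = cos φ / cos 37.5° along meridians, k = cos 37.5° / cos φ along parallels; h·k = 1.
At 69.4°: h = 0.4435, k = 2.255; principal scales a = 2.255, b = 0.4435.
sin(ω/2) = (a − b)/(a + b) = 1.811/2.698 = 0.6713, so ω = 2 arcsin(0.6713) ≈ 84.3°.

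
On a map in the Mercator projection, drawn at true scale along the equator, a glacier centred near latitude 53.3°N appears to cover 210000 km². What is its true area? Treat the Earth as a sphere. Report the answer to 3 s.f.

For Mercator, h = k = sec φ (a conformal cylindrical projection has a single point scale, 1/cos φ).
Areal scale = k² = sec²φ = 1/cos²(53.3°) = 1/0.5976² = 2.800.
True area = apparent / (areal scale) = 210000 / 2.800 ≈ 75000 km².

75000 km²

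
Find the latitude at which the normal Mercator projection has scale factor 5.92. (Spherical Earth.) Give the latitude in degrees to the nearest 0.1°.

80.3°

Mercator scale is k = sec φ = 1/cos φ.
1/cos φ = 5.92  ⇒  cos φ = 0.1689  ⇒  φ = arccos(0.1689) ≈ 80.3°.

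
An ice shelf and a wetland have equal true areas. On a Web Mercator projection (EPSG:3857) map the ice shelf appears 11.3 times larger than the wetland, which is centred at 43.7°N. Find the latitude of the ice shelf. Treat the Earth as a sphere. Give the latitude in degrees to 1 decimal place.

For equal true areas on Mercator, apparent areas scale as sec²φ, so the ratio is cos²φ₂ / cos²φ₁.
cos²φ₂ / cos²φ₁ = 11.3  ⇒  cos φ₁ = cos 43.7° / √11.3 = 0.7230/3.362 = 0.2151.
φ₁ = arccos(0.2151) ≈ 77.6°.

77.6°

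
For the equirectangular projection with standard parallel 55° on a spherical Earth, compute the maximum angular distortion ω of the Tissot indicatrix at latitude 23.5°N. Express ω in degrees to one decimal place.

In the equirectangular projection with standard parallel φ₀ = 55° (x = Rλ cos φ₀, y = Rφ), meridians are true-scale (h = 1) and the parallel scale is k = cos φ₀ / cos φ.
At 23.5°: h = 1.000, k = 0.6255; principal scales a = 1.000, b = 0.6255.
sin(ω/2) = (a − b)/(a + b) = 0.3745/1.625 = 0.2304, so ω = 2 arcsin(0.2304) ≈ 26.6°.

26.6°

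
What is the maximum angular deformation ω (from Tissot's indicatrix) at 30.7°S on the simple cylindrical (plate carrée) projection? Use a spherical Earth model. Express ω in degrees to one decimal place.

8.6°

For the equirectangular projection with φ₀ = 0 (plate carrée), h = 1 along meridians and k = sec φ along parallels.
At 30.7°: h = 1.000, k = 1.163; principal scales a = 1.163, b = 1.000.
sin(ω/2) = (a − b)/(a + b) = 0.1630/2.163 = 0.07535, so ω = 2 arcsin(0.07535) ≈ 8.6°.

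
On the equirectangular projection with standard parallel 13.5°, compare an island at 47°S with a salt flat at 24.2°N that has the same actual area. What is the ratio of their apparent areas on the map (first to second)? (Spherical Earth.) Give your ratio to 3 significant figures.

1.34

The equidistant cylindrical projection with φ₀ = 13.5° has h = 1 (meridians true) and k = cos φ₀ / cos φ along parallels.
Areal scale at 47°: h·k = 1.000 × 1.426 = 1.426.
Areal scale at 24.2°: h·k = 1.000 × 1.066 = 1.066.
Ratio = 1.426/1.066 ≈ 1.34.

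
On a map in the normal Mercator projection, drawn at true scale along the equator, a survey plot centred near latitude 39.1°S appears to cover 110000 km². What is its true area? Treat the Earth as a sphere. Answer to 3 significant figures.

66200 km²

For Mercator, h = k = sec φ (a conformal cylindrical projection has a single point scale, 1/cos φ).
Areal scale = k² = sec²φ = 1/cos²(39.1°) = 1/0.7760² = 1.660.
True area = apparent / (areal scale) = 110000 / 1.660 ≈ 66200 km².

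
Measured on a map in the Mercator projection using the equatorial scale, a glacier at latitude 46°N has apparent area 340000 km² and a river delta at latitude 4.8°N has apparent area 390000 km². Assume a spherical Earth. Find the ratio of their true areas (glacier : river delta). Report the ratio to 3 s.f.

0.424

Mercator's areal exaggeration is sec²φ; hence true area = (apparent area) · cos²φ.
True area of glacier: 340000 × cos²(46°) = 340000 × 0.4826 = 164100 km².
True area of river delta: 390000 × cos²(4.8°) = 390000 × 0.9930 = 387300 km².
Ratio = 164100 / 387300 ≈ 0.424.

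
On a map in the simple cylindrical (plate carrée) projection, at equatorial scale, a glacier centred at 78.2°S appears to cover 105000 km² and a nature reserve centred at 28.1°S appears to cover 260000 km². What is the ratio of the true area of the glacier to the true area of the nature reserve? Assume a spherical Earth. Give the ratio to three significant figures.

On the plate carrée, areal scale = h·k = 1 × sec φ, so true area = apparent × cos φ.
True area of glacier: 105000 × cos(78.2°) = 105000 × 0.2045 = 21470 km².
True area of nature reserve: 260000 × cos(28.1°) = 260000 × 0.8821 = 229400 km².
Ratio = 21470 / 229400 ≈ 0.0936.

0.0936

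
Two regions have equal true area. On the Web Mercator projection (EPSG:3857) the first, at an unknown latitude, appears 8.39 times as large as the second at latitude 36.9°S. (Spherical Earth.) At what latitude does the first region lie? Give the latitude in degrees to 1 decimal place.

74.0°

On Mercator, (apparent₁)/(apparent₂) = sec²φ₁ / sec²φ₂ when true areas are equal.
cos²φ₂ / cos²φ₁ = 8.39  ⇒  cos φ₁ = cos 36.9° / √8.39 = 0.7997/2.897 = 0.2761.
φ₁ = arccos(0.2761) ≈ 74.0°.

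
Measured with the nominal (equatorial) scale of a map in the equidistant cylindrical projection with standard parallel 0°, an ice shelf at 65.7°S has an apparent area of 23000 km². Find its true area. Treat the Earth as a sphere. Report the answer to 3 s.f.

In the plate carrée (x = Rλ, y = Rφ), meridians are true-scale (h = 1) and parallels are stretched by k = sec φ.
Areal scale = h·k = 1 × sec φ; at 65.7°, h = 1.000, k = 2.430, so h·k = 2.430.
True area = apparent / (areal scale) = 23000 / 2.430 ≈ 9460 km².

9460 km²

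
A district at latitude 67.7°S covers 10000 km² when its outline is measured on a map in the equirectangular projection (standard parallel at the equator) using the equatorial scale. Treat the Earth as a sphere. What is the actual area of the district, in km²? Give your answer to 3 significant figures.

3790 km²

In the plate carrée (x = Rλ, y = Rφ), meridians are true-scale (h = 1) and parallels are stretched by k = sec φ.
Areal scale = h·k = 1 × sec φ; at 67.7°, h = 1.000, k = 2.635, so h·k = 2.635.
True area = apparent / (areal scale) = 10000 / 2.635 ≈ 3790 km².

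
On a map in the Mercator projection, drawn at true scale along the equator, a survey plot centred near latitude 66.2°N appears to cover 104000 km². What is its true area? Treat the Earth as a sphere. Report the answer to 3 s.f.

16900 km²

The Mercator projection is conformal; its linear scale factor is the same in every direction and equals sec φ = 1/cos φ.
Areal scale = k² = sec²φ = 1/cos²(66.2°) = 1/0.4035² = 6.141.
True area = apparent / (areal scale) = 104000 / 6.141 ≈ 16900 km².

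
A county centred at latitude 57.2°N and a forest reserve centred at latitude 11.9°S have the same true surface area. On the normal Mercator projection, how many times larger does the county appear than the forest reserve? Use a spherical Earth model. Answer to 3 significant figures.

On Mercator, area is exaggerated by sec²φ = 1/cos²φ.
At 57.2°: sec²(57.2°) = 1/0.5417² = 3.408.
At 11.9°: sec²(11.9°) = 1/0.9785² = 1.044.
Ratio = 3.408/1.044 = cos²(11.9°)/cos²(57.2°) ≈ 3.26.

3.26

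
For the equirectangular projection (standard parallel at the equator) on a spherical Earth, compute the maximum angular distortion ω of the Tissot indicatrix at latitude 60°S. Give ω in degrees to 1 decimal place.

In the plate carrée (x = Rλ, y = Rφ), meridians are true-scale (h = 1) and parallels are stretched by k = sec φ.
At 60°: h = 1.000, k = 2.000; principal scales a = 2.000, b = 1.000.
sin(ω/2) = (a − b)/(a + b) = 1.0000/3.000 = 0.3333, so ω = 2 arcsin(0.3333) ≈ 38.9°.

38.9°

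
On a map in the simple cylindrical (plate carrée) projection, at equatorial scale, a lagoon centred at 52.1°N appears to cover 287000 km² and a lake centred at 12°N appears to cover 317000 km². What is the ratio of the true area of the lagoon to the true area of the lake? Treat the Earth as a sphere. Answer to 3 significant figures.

Plate carrée has h = 1 and k = sec φ, giving areal scale sec φ; true area = (apparent area) · cos φ.
True area of lagoon: 287000 × cos(52.1°) = 287000 × 0.6143 = 176300 km².
True area of lake: 317000 × cos(12°) = 317000 × 0.9781 = 310100 km².
Ratio = 176300 / 310100 ≈ 0.569.

0.569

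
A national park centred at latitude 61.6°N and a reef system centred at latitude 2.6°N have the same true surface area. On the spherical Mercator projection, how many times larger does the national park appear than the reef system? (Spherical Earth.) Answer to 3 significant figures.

4.41

On Mercator, area is exaggerated by sec²φ = 1/cos²φ.
At 61.6°: sec²(61.6°) = 1/0.4756² = 4.421.
At 2.6°: sec²(2.6°) = 1/0.9990² = 1.002.
Ratio = 4.421/1.002 = cos²(2.6°)/cos²(61.6°) ≈ 4.41.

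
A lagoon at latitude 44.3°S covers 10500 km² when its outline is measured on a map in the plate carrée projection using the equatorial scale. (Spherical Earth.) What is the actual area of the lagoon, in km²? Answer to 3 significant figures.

7510 km²

For the equirectangular projection with φ₀ = 0 (plate carrée), h = 1 along meridians and k = sec φ along parallels.
Areal scale = h·k = 1 × sec φ; at 44.3°, h = 1.000, k = 1.397, so h·k = 1.397.
True area = apparent / (areal scale) = 10500 / 1.397 ≈ 7510 km².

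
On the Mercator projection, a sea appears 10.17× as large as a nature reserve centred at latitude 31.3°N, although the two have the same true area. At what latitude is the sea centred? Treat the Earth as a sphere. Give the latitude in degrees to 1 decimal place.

For equal true areas on Mercator, apparent areas scale as sec²φ, so the ratio is cos²φ₂ / cos²φ₁.
cos²φ₂ / cos²φ₁ = 10.17  ⇒  cos φ₁ = cos 31.3° / √10.17 = 0.8545/3.189 = 0.2679.
φ₁ = arccos(0.2679) ≈ 74.5°.

74.5°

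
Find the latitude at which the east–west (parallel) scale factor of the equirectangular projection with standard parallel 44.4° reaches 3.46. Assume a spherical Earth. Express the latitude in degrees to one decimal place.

78.1°

With standard parallel φ₀ = 44.4°, the equirectangular projection gives x = Rλ cos φ₀, y = Rφ, so h = 1 and k = cos 44.4° / cos φ.
k = cos φ₀ / cos φ = 3.46  ⇒  cos φ = cos 44.4° / 3.46 = 0.2065.
φ = arccos(0.2065) ≈ 78.1°.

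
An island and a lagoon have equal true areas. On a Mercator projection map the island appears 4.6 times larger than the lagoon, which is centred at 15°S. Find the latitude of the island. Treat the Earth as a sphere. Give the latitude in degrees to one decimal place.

63.2°

On Mercator, (apparent₁)/(apparent₂) = sec²φ₁ / sec²φ₂ when true areas are equal.
cos²φ₂ / cos²φ₁ = 4.6  ⇒  cos φ₁ = cos 15° / √4.6 = 0.9659/2.145 = 0.4504.
φ₁ = arccos(0.4504) ≈ 63.2°.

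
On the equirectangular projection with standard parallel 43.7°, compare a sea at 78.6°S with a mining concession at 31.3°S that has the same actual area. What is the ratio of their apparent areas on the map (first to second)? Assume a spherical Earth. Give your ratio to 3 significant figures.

The equidistant cylindrical projection with φ₀ = 43.7° has h = 1 (meridians true) and k = cos φ₀ / cos φ along parallels.
Areal scale at 78.6°: h·k = 1.000 × 3.658 = 3.658.
Areal scale at 31.3°: h·k = 1.000 × 0.8461 = 0.8461.
Ratio = 3.658/0.8461 ≈ 4.32.

4.32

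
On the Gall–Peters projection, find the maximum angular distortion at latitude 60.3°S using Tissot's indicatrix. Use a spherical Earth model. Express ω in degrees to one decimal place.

The Gall–Peters projection is cylindrical equal-area with φ₀ = 45°. Cylindrical equal-area (φ₀ = 45°): h = cos φ / cos 45° along meridians, k = cos 45° / cos φ along parallels; h·k = 1.
At 60.3°: h = 0.7007, k = 1.427; principal scales a = 1.427, b = 0.7007.
sin(ω/2) = (a − b)/(a + b) = 0.7265/2.128 = 0.3414, so ω = 2 arcsin(0.3414) ≈ 39.9°.

39.9°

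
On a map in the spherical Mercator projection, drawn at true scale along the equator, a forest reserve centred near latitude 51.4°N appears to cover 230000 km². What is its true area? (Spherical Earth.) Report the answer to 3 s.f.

Mercator is conformal, so the point scale is isotropic: h = k = sec φ = 1/cos φ.
Areal scale = k² = sec²φ = 1/cos²(51.4°) = 1/0.6239² = 2.569.
True area = apparent / (areal scale) = 230000 / 2.569 ≈ 89500 km².

89500 km²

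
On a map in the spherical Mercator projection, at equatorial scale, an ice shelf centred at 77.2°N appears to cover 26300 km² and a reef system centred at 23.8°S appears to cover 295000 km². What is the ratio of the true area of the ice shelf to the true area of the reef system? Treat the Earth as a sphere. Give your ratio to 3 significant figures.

0.00523

Since Mercator area scale is 1/cos²φ, the true area equals the apparent area multiplied by cos²φ.
True area of ice shelf: 26300 × cos²(77.2°) = 26300 × 0.04908 = 1291 km².
True area of reef system: 295000 × cos²(23.8°) = 295000 × 0.8372 = 247000 km².
Ratio = 1291 / 247000 ≈ 0.00523.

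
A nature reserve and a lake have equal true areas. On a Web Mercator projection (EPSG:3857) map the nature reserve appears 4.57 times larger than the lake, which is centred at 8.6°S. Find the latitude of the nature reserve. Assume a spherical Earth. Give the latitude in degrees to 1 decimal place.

62.5°

For equal true areas on Mercator, apparent areas scale as sec²φ, so the ratio is cos²φ₂ / cos²φ₁.
cos²φ₂ / cos²φ₁ = 4.57  ⇒  cos φ₁ = cos 8.6° / √4.57 = 0.9888/2.138 = 0.4625.
φ₁ = arccos(0.4625) ≈ 62.5°.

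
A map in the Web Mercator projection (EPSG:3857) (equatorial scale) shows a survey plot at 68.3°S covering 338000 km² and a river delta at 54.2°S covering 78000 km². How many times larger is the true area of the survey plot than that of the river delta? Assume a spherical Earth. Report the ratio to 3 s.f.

1.73

Mercator's areal exaggeration is sec²φ; hence true area = (apparent area) · cos²φ.
True area of survey plot: 338000 × cos²(68.3°) = 338000 × 0.1367 = 46210 km².
True area of river delta: 78000 × cos²(54.2°) = 78000 × 0.3422 = 26690 km².
Ratio = 46210 / 26690 ≈ 1.73.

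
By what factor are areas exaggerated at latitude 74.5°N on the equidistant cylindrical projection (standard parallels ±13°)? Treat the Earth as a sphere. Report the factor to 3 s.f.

3.65

The equidistant cylindrical projection with φ₀ = 13° has h = 1 (meridians true) and k = cos φ₀ / cos φ along parallels.
Areal scale = h·k = 1 × cos φ₀ / cos φ; at 74.5°, h = 1.000, k = 3.646, so h·k = 3.646.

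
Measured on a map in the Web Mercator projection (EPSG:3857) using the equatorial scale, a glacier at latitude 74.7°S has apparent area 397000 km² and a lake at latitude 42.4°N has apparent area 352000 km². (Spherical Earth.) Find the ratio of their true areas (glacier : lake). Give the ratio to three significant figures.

Since Mercator area scale is 1/cos²φ, the true area equals the apparent area multiplied by cos²φ.
True area of glacier: 397000 × cos²(74.7°) = 397000 × 0.06963 = 27640 km².
True area of lake: 352000 × cos²(42.4°) = 352000 × 0.5453 = 192000 km².
Ratio = 27640 / 192000 ≈ 0.144.

0.144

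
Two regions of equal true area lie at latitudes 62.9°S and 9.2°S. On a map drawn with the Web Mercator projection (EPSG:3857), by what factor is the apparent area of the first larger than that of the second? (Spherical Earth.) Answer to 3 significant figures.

4.70

On Mercator, area is exaggerated by sec²φ = 1/cos²φ.
At 62.9°: sec²(62.9°) = 1/0.4555² = 4.819.
At 9.2°: sec²(9.2°) = 1/0.9871² = 1.026.
Ratio = 4.819/1.026 = cos²(9.2°)/cos²(62.9°) ≈ 4.70.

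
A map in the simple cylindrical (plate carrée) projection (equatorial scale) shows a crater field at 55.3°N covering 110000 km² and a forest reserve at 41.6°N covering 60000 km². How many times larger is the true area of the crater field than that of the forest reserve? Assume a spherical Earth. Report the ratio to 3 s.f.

1.40

On the plate carrée, areal scale = h·k = 1 × sec φ, so true area = apparent × cos φ.
True area of crater field: 110000 × cos(55.3°) = 110000 × 0.5693 = 62620 km².
True area of forest reserve: 60000 × cos(41.6°) = 60000 × 0.7478 = 44870 km².
Ratio = 62620 / 44870 ≈ 1.40.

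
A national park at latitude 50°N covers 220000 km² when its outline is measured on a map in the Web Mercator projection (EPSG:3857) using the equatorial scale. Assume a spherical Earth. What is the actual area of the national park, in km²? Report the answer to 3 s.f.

90900 km²

Mercator is conformal, so the point scale is isotropic: h = k = sec φ = 1/cos φ.
Areal scale = k² = sec²φ = 1/cos²(50°) = 1/0.6428² = 2.420.
True area = apparent / (areal scale) = 220000 / 2.420 ≈ 90900 km².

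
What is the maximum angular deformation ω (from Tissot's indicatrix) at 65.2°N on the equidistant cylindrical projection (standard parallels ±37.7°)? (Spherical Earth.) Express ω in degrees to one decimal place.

The equidistant cylindrical projection with φ₀ = 37.7° has h = 1 (meridians true) and k = cos φ₀ / cos φ along parallels.
At 65.2°: h = 1.000, k = 1.886; principal scales a = 1.886, b = 1.000.
sin(ω/2) = (a − b)/(a + b) = 0.8863/2.886 = 0.3071, so ω = 2 arcsin(0.3071) ≈ 35.8°.

35.8°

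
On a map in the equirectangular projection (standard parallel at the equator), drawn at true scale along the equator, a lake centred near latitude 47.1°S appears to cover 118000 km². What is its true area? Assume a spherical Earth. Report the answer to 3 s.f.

For the equirectangular projection with φ₀ = 0 (plate carrée), h = 1 along meridians and k = sec φ along parallels.
Areal scale = h·k = 1 × sec φ; at 47.1°, h = 1.000, k = 1.469, so h·k = 1.469.
True area = apparent / (areal scale) = 118000 / 1.469 ≈ 80300 km².

80300 km²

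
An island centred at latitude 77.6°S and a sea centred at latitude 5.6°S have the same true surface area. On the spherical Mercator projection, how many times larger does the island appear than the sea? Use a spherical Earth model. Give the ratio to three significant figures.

21.5

Mercator areal scale is sec²φ.
At 77.6°: sec²(77.6°) = 1/0.2147² = 21.69.
At 5.6°: sec²(5.6°) = 1/0.9952² = 1.010.
Ratio = 21.69/1.010 = cos²(5.6°)/cos²(77.6°) ≈ 21.5.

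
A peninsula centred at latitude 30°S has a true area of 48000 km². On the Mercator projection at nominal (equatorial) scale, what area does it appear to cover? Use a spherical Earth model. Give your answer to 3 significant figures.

64000 km²

The Mercator projection is conformal; its linear scale factor is the same in every direction and equals sec φ = 1/cos φ.
Areal scale = k² = sec²φ = 1/cos²(30°) = 1/0.8660² = 1.333.
Apparent area = 48000 × 1.333 ≈ 64000 km².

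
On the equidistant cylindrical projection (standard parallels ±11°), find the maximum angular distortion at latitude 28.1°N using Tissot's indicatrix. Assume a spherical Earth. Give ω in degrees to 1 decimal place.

The equidistant cylindrical projection with φ₀ = 11° has h = 1 (meridians true) and k = cos φ₀ / cos φ along parallels.
At 28.1°: h = 1.000, k = 1.113; principal scales a = 1.113, b = 1.000.
sin(ω/2) = (a − b)/(a + b) = 0.1128/2.113 = 0.05339, so ω = 2 arcsin(0.05339) ≈ 6.1°.

6.1°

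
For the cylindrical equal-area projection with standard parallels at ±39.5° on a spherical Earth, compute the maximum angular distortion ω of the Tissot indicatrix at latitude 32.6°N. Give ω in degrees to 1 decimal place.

Cylindrical equal-area (φ₀ = 39.5°): h = cos φ / cos 39.5° along meridians, k = cos 39.5° / cos φ along parallels; h·k = 1.
At 32.6°: h = 1.092, k = 0.9159; principal scales a = 1.092, b = 0.9159.
sin(ω/2) = (a − b)/(a + b) = 0.1759/2.008 = 0.08759, so ω = 2 arcsin(0.08759) ≈ 10.1°.

10.1°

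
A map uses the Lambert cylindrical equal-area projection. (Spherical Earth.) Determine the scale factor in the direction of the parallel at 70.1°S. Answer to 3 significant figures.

2.94

The Lambert cylindrical equal-area projection is the cylindrical equal-area projection with its standard parallel at the equator (φ₀ = 0). A cylindrical equal-area projection with standard parallel φ₀ has meridian scale h = cos φ / cos φ₀ and parallel scale k = cos φ₀ / cos φ (so areas are preserved, h·k = 1).
k = cos 0° / cos 70.1° = 1.000/0.3404 = 2.938.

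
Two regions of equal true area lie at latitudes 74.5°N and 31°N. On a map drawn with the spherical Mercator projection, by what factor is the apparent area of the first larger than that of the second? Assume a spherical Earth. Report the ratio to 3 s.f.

10.3

Mercator is conformal with k = sec φ, so areal scale = k² = sec²φ.
At 74.5°: sec²(74.5°) = 1/0.2672² = 14.00.
At 31°: sec²(31°) = 1/0.8572² = 1.361.
Ratio = 14.00/1.361 = cos²(31°)/cos²(74.5°) ≈ 10.3.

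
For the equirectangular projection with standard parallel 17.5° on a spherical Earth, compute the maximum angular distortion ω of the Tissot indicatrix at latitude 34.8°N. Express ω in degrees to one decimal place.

In the equirectangular projection with standard parallel φ₀ = 17.5° (x = Rλ cos φ₀, y = Rφ), meridians are true-scale (h = 1) and the parallel scale is k = cos φ₀ / cos φ.
At 34.8°: h = 1.000, k = 1.161; principal scales a = 1.161, b = 1.000.
sin(ω/2) = (a − b)/(a + b) = 0.1614/2.161 = 0.07469, so ω = 2 arcsin(0.07469) ≈ 8.6°.

8.6°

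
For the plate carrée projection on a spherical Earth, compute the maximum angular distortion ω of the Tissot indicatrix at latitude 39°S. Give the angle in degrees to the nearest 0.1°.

Plate carrée maps x = Rλ, y = Rφ. The meridian scale is h = 1 and the parallel scale is k = 1/cos φ = sec φ.
At 39°: h = 1.000, k = 1.287; principal scales a = 1.287, b = 1.000.
sin(ω/2) = (a − b)/(a + b) = 0.2868/2.287 = 0.1254, so ω = 2 arcsin(0.1254) ≈ 14.4°.

14.4°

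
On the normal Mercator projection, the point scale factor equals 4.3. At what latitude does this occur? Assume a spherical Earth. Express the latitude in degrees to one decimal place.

76.6°

Mercator scale is k = sec φ = 1/cos φ.
1/cos φ = 4.3  ⇒  cos φ = 0.2326  ⇒  φ = arccos(0.2326) ≈ 76.6°.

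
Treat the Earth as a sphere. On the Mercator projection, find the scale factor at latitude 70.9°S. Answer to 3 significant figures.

For Mercator, h = k = sec φ (a conformal cylindrical projection has a single point scale, 1/cos φ).
k = 1/cos 70.9° = 1/0.3272 = 3.056.

3.06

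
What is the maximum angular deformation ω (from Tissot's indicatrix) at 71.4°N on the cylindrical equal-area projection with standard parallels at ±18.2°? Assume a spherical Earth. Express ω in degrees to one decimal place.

Cylindrical equal-area (φ₀ = 18.2°): h = cos φ / cos 18.2° along meridians, k = cos 18.2° / cos φ along parallels; h·k = 1.
At 71.4°: h = 0.3358, k = 2.978; principal scales a = 2.978, b = 0.3358.
sin(ω/2) = (a − b)/(a + b) = 2.643/3.314 = 0.7974, so ω = 2 arcsin(0.7974) ≈ 105.8°.

105.8°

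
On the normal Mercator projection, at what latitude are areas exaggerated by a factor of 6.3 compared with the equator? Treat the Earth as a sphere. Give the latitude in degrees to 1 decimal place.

66.5°

Mercator areal scale is sec²φ.
sec²φ = 6.3  ⇒  cos²φ = 0.1587  ⇒  cos φ = 0.3984.
φ = arccos(0.3984) ≈ 66.5°.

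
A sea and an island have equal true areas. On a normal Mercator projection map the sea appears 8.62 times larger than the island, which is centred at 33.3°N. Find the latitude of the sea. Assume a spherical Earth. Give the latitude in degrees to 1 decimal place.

73.5°

Mercator areal scale is sec²φ, so apparent-area ratio = sec²φ₁ / sec²φ₂ = cos²φ₂ / cos²φ₁.
cos²φ₂ / cos²φ₁ = 8.62  ⇒  cos φ₁ = cos 33.3° / √8.62 = 0.8358/2.936 = 0.2847.
φ₁ = arccos(0.2847) ≈ 73.5°.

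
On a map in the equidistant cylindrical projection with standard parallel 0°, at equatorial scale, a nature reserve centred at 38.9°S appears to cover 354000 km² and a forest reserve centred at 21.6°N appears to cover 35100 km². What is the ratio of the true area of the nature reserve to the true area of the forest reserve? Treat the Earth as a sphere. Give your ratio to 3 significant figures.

8.44

Plate carrée has h = 1 and k = sec φ, giving areal scale sec φ; true area = (apparent area) · cos φ.
True area of nature reserve: 354000 × cos(38.9°) = 354000 × 0.7782 = 275500 km².
True area of forest reserve: 35100 × cos(21.6°) = 35100 × 0.9298 = 32640 km².
Ratio = 275500 / 32640 ≈ 8.44.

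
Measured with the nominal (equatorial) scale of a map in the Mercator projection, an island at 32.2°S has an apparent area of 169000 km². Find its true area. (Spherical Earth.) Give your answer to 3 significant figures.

121000 km²

The Mercator projection is conformal; its linear scale factor is the same in every direction and equals sec φ = 1/cos φ.
Areal scale = k² = sec²φ = 1/cos²(32.2°) = 1/0.8462² = 1.397.
True area = apparent / (areal scale) = 169000 / 1.397 ≈ 121000 km².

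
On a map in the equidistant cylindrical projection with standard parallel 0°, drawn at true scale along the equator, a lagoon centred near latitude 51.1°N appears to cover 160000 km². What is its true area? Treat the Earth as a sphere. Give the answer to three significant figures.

100000 km²

Plate carrée maps x = Rλ, y = Rφ. The meridian scale is h = 1 and the parallel scale is k = 1/cos φ = sec φ.
Areal scale = h·k = 1 × sec φ; at 51.1°, h = 1.000, k = 1.592, so h·k = 1.592.
True area = apparent / (areal scale) = 160000 / 1.592 ≈ 100000 km².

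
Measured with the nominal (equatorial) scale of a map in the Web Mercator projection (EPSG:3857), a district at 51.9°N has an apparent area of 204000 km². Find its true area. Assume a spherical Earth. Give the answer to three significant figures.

Mercator is conformal, so the point scale is isotropic: h = k = sec φ = 1/cos φ.
Areal scale = k² = sec²φ = 1/cos²(51.9°) = 1/0.6170² = 2.627.
True area = apparent / (areal scale) = 204000 / 2.627 ≈ 77700 km².

77700 km²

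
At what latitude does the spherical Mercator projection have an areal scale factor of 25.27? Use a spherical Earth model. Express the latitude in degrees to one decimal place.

78.5°

Mercator areal scale is sec²φ.
sec²φ = 25.27  ⇒  cos²φ = 0.03957  ⇒  cos φ = 0.1989.
φ = arccos(0.1989) ≈ 78.5°.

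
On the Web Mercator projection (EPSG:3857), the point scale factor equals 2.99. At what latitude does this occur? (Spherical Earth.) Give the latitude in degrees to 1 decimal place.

70.5°

Mercator scale is k = sec φ = 1/cos φ.
1/cos φ = 2.99  ⇒  cos φ = 0.3344  ⇒  φ = arccos(0.3344) ≈ 70.5°.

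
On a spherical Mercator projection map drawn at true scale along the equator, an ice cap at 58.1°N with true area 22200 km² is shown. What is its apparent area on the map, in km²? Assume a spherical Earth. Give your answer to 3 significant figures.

79500 km²

For Mercator, h = k = sec φ (a conformal cylindrical projection has a single point scale, 1/cos φ).
Areal scale = k² = sec²φ = 1/cos²(58.1°) = 1/0.5284² = 3.581.
Apparent area = 22200 × 3.581 ≈ 79500 km².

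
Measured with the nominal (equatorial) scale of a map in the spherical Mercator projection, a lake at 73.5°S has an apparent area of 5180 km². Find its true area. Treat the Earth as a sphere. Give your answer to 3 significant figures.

418 km²

Mercator is conformal, so the point scale is isotropic: h = k = sec φ = 1/cos φ.
Areal scale = k² = sec²φ = 1/cos²(73.5°) = 1/0.2840² = 12.40.
True area = apparent / (areal scale) = 5180 / 12.40 ≈ 418 km².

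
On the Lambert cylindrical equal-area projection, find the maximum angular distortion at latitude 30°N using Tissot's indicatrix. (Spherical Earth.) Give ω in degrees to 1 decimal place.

The Lambert cylindrical equal-area projection is the cylindrical equal-area projection with its standard parallel at the equator (φ₀ = 0). For cylindrical equal-area with standard parallel φ₀, h = cos φ / cos φ₀ and k = cos φ₀ / cos φ, so h·k = 1.
At 30°: h = 0.8660, k = 1.155; principal scales a = 1.155, b = 0.8660.
sin(ω/2) = (a − b)/(a + b) = 0.2887/2.021 = 0.1429, so ω = 2 arcsin(0.1429) ≈ 16.4°.

16.4°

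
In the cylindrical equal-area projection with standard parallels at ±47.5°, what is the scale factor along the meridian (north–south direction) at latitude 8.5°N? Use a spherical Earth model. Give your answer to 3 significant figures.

For cylindrical equal-area with standard parallel φ₀, h = cos φ / cos φ₀ and k = cos φ₀ / cos φ, so h·k = 1.
h = cos 8.5° / cos 47.5° = 0.9890/0.6756 = 1.464.

1.46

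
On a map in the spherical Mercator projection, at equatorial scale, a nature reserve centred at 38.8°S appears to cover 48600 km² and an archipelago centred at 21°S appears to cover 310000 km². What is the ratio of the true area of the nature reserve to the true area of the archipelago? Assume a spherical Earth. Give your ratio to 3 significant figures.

0.109

On Mercator the areal scale is sec²φ, so true area = apparent × cos²φ.
True area of nature reserve: 48600 × cos²(38.8°) = 48600 × 0.6074 = 29520 km².
True area of archipelago: 310000 × cos²(21°) = 310000 × 0.8716 = 270200 km².
Ratio = 29520 / 270200 ≈ 0.109.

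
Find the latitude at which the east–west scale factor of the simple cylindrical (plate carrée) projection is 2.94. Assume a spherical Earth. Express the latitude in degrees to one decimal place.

70.1°

Plate carrée: h = 1, k = sec φ along parallels.
sec φ = 2.94  ⇒  cos φ = 0.3401  ⇒  φ ≈ 70.1°.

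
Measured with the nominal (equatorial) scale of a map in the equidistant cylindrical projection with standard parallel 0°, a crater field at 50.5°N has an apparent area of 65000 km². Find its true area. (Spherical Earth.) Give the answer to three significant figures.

41300 km²

In the plate carrée (x = Rλ, y = Rφ), meridians are true-scale (h = 1) and parallels are stretched by k = sec φ.
Areal scale = h·k = 1 × sec φ; at 50.5°, h = 1.000, k = 1.572, so h·k = 1.572.
True area = apparent / (areal scale) = 65000 / 1.572 ≈ 41300 km².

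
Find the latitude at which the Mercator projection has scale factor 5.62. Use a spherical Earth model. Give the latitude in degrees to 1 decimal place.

79.8°

Mercator scale is k = sec φ = 1/cos φ.
1/cos φ = 5.62  ⇒  cos φ = 0.1779  ⇒  φ = arccos(0.1779) ≈ 79.8°.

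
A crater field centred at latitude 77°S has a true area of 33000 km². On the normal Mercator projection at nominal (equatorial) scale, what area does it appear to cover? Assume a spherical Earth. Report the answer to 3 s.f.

652000 km²

Mercator is conformal, so the point scale is isotropic: h = k = sec φ = 1/cos φ.
Areal scale = k² = sec²φ = 1/cos²(77°) = 1/0.2250² = 19.76.
Apparent area = 33000 × 19.76 ≈ 652000 km².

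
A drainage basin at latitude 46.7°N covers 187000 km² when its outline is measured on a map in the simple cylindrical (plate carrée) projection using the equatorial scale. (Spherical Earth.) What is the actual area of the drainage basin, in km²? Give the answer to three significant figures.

In the plate carrée (x = Rλ, y = Rφ), meridians are true-scale (h = 1) and parallels are stretched by k = sec φ.
Areal scale = h·k = 1 × sec φ; at 46.7°, h = 1.000, k = 1.458, so h·k = 1.458.
True area = apparent / (areal scale) = 187000 / 1.458 ≈ 128000 km².

128000 km²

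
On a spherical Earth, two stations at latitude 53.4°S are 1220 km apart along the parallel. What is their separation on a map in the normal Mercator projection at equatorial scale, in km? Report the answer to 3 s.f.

2050 km

The Mercator projection is conformal; its linear scale factor is the same in every direction and equals sec φ = 1/cos φ.
Along the parallel, k = sec 53.4° = 1/0.5962 = 1.677.
Map distance = 1220 × 1.677 ≈ 2050 km.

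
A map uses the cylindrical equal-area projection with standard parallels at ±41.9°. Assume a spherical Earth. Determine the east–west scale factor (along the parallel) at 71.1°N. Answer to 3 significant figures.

2.30

Cylindrical equal-area (φ₀ = 41.9°): h = cos φ / cos 41.9° along meridians, k = cos 41.9° / cos φ along parallels; h·k = 1.
k = cos 41.9° / cos 71.1° = 0.7443/0.3239 = 2.298.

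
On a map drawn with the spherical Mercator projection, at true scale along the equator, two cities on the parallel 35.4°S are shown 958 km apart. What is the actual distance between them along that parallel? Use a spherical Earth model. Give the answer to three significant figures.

The Mercator projection is conformal; its linear scale factor is the same in every direction and equals sec φ = 1/cos φ.
Along the parallel at 35.4°, map distances are exaggerated by k = sec 35.4° = 1.227.
True distance = 958 / 1.227 = 958 × cos 35.4° ≈ 781 km.

781 km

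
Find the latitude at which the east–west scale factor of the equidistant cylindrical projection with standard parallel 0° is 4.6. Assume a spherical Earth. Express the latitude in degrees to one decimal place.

77.4°

Plate carrée: h = 1, k = sec φ along parallels.
sec φ = 4.6  ⇒  cos φ = 0.2174  ⇒  φ ≈ 77.4°.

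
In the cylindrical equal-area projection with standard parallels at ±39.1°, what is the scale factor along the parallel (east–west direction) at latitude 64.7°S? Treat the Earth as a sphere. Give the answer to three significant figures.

Cylindrical equal-area (φ₀ = 39.1°): h = cos φ / cos 39.1° along meridians, k = cos 39.1° / cos φ along parallels; h·k = 1.
k = cos 39.1° / cos 64.7° = 0.7760/0.4274 = 1.816.

1.82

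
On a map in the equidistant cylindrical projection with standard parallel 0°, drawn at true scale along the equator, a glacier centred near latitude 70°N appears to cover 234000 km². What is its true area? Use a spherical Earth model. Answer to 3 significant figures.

For the equirectangular projection with φ₀ = 0 (plate carrée), h = 1 along meridians and k = sec φ along parallels.
Areal scale = h·k = 1 × sec φ; at 70°, h = 1.000, k = 2.924, so h·k = 2.924.
True area = apparent / (areal scale) = 234000 / 2.924 ≈ 80000 km².

80000 km²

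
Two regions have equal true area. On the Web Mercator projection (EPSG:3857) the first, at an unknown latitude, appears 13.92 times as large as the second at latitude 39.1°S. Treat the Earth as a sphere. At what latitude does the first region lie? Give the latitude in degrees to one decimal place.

78.0°

Mercator areal scale is sec²φ, so apparent-area ratio = sec²φ₁ / sec²φ₂ = cos²φ₂ / cos²φ₁.
cos²φ₂ / cos²φ₁ = 13.92  ⇒  cos φ₁ = cos 39.1° / √13.92 = 0.7760/3.731 = 0.2080.
φ₁ = arccos(0.2080) ≈ 78.0°.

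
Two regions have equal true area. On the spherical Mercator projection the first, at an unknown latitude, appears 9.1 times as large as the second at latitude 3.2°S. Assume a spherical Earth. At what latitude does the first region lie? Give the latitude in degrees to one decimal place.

For equal true areas on Mercator, apparent areas scale as sec²φ, so the ratio is cos²φ₂ / cos²φ₁.
cos²φ₂ / cos²φ₁ = 9.1  ⇒  cos φ₁ = cos 3.2° / √9.1 = 0.9984/3.017 = 0.3310.
φ₁ = arccos(0.3310) ≈ 70.7°.

70.7°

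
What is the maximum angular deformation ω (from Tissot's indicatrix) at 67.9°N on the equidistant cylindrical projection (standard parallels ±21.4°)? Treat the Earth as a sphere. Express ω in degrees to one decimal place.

50.2°

In the equirectangular projection with standard parallel φ₀ = 21.4° (x = Rλ cos φ₀, y = Rφ), meridians are true-scale (h = 1) and the parallel scale is k = cos φ₀ / cos φ.
At 67.9°: h = 1.000, k = 2.475; principal scales a = 2.475, b = 1.000.
sin(ω/2) = (a − b)/(a + b) = 1.475/3.475 = 0.4244, so ω = 2 arcsin(0.4244) ≈ 50.2°.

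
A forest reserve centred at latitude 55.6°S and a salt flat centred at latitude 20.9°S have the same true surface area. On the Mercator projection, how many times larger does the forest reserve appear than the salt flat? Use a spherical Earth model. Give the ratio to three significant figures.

Mercator areal scale is sec²φ.
At 55.6°: sec²(55.6°) = 1/0.5650² = 3.133.
At 20.9°: sec²(20.9°) = 1/0.9342² = 1.146.
Ratio = 3.133/1.146 = cos²(20.9°)/cos²(55.6°) ≈ 2.73.

2.73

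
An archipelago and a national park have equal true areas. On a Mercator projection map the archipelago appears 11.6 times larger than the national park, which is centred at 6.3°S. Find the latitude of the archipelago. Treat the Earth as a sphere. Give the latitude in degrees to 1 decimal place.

Mercator areal scale is sec²φ, so apparent-area ratio = sec²φ₁ / sec²φ₂ = cos²φ₂ / cos²φ₁.
cos²φ₂ / cos²φ₁ = 11.6  ⇒  cos φ₁ = cos 6.3° / √11.6 = 0.9940/3.406 = 0.2918.
φ₁ = arccos(0.2918) ≈ 73.0°.

73.0°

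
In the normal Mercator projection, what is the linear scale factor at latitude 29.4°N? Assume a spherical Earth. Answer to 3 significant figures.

1.15

For Mercator, h = k = sec φ (a conformal cylindrical projection has a single point scale, 1/cos φ).
k = 1/cos 29.4° = 1/0.8712 = 1.148.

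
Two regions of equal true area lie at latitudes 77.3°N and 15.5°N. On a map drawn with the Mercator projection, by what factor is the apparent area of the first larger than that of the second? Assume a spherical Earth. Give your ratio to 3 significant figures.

On Mercator, area is exaggerated by sec²φ = 1/cos²φ.
At 77.3°: sec²(77.3°) = 1/0.2198² = 20.69.
At 15.5°: sec²(15.5°) = 1/0.9636² = 1.077.
Ratio = 20.69/1.077 = cos²(15.5°)/cos²(77.3°) ≈ 19.2.

19.2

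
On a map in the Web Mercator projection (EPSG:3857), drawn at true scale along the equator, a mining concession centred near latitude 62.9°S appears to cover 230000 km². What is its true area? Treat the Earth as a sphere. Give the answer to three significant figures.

Mercator is conformal, so the point scale is isotropic: h = k = sec φ = 1/cos φ.
Areal scale = k² = sec²φ = 1/cos²(62.9°) = 1/0.4555² = 4.819.
True area = apparent / (areal scale) = 230000 / 4.819 ≈ 47700 km².

47700 km²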